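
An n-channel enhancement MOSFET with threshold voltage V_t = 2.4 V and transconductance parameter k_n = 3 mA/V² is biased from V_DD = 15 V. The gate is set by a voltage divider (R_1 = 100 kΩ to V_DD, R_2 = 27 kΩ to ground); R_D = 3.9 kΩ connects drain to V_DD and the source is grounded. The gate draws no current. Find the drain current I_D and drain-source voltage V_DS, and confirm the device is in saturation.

V_G = V_DD·R_2/(R_1+R_2) = 15×27/127 = 3.19 V. With the source grounded, V_GS = V_G = 3.19 V.
Assume saturation: I_D = (k_n/2)(V_GS − V_t)² = (3/2)×(3.19 − 2.4)² = 1.5×0.789² = 0.934 mA.
V_DS = V_DD − I_D·R_D = 15 − 0.934×3.9 = 11.4 V.
Saturation requires V_DS ≥ V_GS − V_t = 0.789 V; 11.4 ≥ 0.789 ✓.

I_D ≈ 0.93 mA, V_DS ≈ 11 V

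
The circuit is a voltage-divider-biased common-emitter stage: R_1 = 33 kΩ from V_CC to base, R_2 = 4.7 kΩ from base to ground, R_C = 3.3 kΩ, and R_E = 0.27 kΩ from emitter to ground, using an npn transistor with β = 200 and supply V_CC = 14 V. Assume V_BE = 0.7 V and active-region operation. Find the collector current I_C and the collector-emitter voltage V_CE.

Thevenize the base divider: V_Th = V_CC·R_2/(R_1+R_2) = 14×4.7/37.7 = 1.75 V, R_Th = R_1‖R_2 = 4.11 kΩ.
Base-emitter loop: V_Th = I_B·R_Th + V_BE + (β+1)I_B·R_E, so I_B = (1.75 − 0.7) / (4.11 + 201×0.27) = 0.0179 mA.
I_C = β·I_B = 200×0.0179 = 3.58 mA, and I_E = (β+1)I_B = 3.6 mA.
V_CE = V_CC − I_C·R_C − I_E·R_E = 14 − 3.58×3.3 − 3.6×0.27 = 1.21 V.
V_CE = 1.21 V > 0.2 V confirms active-region operation.

I_C ≈ 3.6 mA, V_CE ≈ 1.2 V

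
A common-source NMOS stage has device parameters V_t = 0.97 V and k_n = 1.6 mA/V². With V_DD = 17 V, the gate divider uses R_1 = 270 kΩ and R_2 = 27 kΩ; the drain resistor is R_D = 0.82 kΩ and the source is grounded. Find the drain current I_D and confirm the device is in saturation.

V_G = V_DD·R_2/(R_1+R_2) = 17×27/297 = 1.55 V. With the source grounded, V_GS = V_G = 1.55 V.
Assume saturation: I_D = (k_n/2)(V_GS − V_t)² = (1.6/2)×(1.55 − 0.97)² = 0.8×0.575² = 0.265 mA.
V_DS = V_DD − I_D·R_D = 17 − 0.265×0.82 = 16.8 V.
Saturation requires V_DS ≥ V_GS − V_t = 0.575 V; 16.8 ≥ 0.575 ✓.

I_D ≈ 0.26 mA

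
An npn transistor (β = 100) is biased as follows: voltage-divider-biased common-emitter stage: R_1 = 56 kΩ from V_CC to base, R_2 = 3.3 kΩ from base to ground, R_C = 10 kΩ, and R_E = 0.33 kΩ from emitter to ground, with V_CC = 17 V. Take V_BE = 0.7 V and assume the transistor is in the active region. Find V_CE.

Thevenize the base divider: V_Th = V_CC·R_2/(R_1+R_2) = 17×3.3/59.3 = 0.946 V, R_Th = R_1‖R_2 = 3.12 kΩ.
Base-emitter loop: V_Th = I_B·R_Th + V_BE + (β+1)I_B·R_E, so I_B = (0.946 − 0.7) / (3.12 + 101×0.33) = 0.00675 mA.
I_C = β·I_B = 100×0.00675 = 0.675 mA, and I_E = (β+1)I_B = 0.682 mA.
V_CE = V_CC − I_C·R_C − I_E·R_E = 17 − 0.675×10 − 0.682×0.33 = 10 V.
V_CE = 10 V > 0.2 V confirms active-region operation.

V_CE ≈ 10 V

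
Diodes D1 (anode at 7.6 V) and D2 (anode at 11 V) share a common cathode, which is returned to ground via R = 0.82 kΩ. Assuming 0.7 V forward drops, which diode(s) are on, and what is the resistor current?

Assume both conduct. Then node N would need to be at both 7.6−0.7 = 6.9 V and 11−0.7 = 10.3 V, which is impossible.
Assume only D2 conducts: V_N = 11 − 0.7 = 10.3 V, so I_R = 10.3/0.82 = 12.6 mA.
Check D1: its anode-to-cathode voltage is 7.6 − 10.3 = -2.7 V < 0.7 V, so it is off. The assumption is consistent.

Only D2 conducts; I_R ≈ 13 mA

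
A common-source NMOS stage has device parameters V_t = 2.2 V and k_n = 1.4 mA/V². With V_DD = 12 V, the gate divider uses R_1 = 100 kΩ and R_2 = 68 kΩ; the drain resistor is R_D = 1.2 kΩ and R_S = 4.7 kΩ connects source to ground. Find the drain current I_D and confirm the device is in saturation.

I_D ≈ 0.4 mA

V_G = V_DD·R_2/(R_1+R_2) = 12×68/168 = 4.86 V.
Assume saturation: I_D = (k_n/2)(V_GS − V_t)² with V_GS = V_G − I_D·R_S = 4.86 − 4.7·I_D.
Substituting gives 15.5·I_D² − 18.5·I_D + 4.94 = 0, with roots I_D = 0.404 or 0.792 mA.
The root I_D = 0.792 mA gives V_GS = 1.14 V ≤ V_t, so take I_D = 0.404 mA.
Then V_GS = 2.96 V and V_DS = V_DD − I_D(R_D+R_S) = 12 − 0.404×5.9 = 9.62 V.
Saturation requires V_DS ≥ V_GS − V_t = 0.759 V; 9.62 ≥ 0.759 ✓.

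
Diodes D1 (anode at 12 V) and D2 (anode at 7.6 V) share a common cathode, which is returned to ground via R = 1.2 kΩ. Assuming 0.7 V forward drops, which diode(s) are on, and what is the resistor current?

Assume both conduct. Then node N would need to be at both 12−0.7 = 11.3 V and 7.6−0.7 = 6.9 V, which is impossible.
Assume only D1 conducts: V_N = 12 − 0.7 = 11.3 V, so I_R = 11.3/1.2 = 9.42 mA.
Check D2: its anode-to-cathode voltage is 7.6 − 11.3 = -3.7 V < 0.7 V, so it is off. The assumption is consistent.

Only D1 conducts; I_R ≈ 9.4 mA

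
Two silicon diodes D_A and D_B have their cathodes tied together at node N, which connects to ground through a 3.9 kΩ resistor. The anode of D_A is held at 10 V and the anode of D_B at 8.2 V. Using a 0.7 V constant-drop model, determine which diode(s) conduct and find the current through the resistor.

Only D_A conducts; I_R ≈ 2.4 mA

Assume both conduct. Then node N would need to be at both 10−0.7 = 9.3 V and 8.2−0.7 = 7.5 V, which is impossible.
Assume only D_A conducts: V_N = 10 − 0.7 = 9.3 V, so I_R = 9.3/3.9 = 2.38 mA.
Check D_B: its anode-to-cathode voltage is 8.2 − 9.3 = -1.1 V < 0.7 V, so it is off. The assumption is consistent.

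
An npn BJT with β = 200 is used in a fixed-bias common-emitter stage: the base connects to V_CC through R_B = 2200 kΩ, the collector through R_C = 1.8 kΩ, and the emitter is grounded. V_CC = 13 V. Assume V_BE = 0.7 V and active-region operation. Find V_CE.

Base loop: V_CC = I_B·R_B + V_BE, so I_B = (13 − 0.7)/2200 kΩ = 0.00559 mA.
In the active region I_C = β·I_B = 200 × 0.00559 = 1.12 mA.
Collector loop: V_CE = V_CC − I_C·R_C = 13 − 1.12×1.8 = 11 V.
Since V_CE = 11 V > V_CE(sat) ≈ 0.2 V, the transistor is in the active region as assumed.

V_CE ≈ 11 V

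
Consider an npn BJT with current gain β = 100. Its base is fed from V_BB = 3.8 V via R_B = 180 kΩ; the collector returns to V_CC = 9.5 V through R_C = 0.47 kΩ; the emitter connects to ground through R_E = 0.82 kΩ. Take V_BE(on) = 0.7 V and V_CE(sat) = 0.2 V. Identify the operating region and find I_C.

active; I_C ≈ 1.2 mA

Assume active. Base-emitter loop: I_B = (V_BB − V_BE)/(R_B + (β+1)R_E) = (3.8 − 0.7)/(180 + 101×0.82) = 0.0118 mA.
I_C = β·I_B = 100×0.0118 = 1.18 mA.
V_CE = V_CC − I_C·R_C − I_E·R_E = 9.5 − 1.18×0.47 − 1.19×0.82 = 7.97 V > V_CE(sat), so the active-region assumption holds.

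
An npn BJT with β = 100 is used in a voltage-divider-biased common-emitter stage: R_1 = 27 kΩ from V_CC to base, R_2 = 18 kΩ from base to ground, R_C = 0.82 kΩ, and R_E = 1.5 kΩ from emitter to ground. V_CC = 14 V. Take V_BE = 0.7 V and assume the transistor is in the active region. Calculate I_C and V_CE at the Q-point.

I_C ≈ 3 mA, V_CE ≈ 7 V

Thevenize the base divider: V_Th = V_CC·R_2/(R_1+R_2) = 14×18/45 = 5.6 V, R_Th = R_1‖R_2 = 10.8 kΩ.
Base-emitter loop: V_Th = I_B·R_Th + V_BE + (β+1)I_B·R_E, so I_B = (5.6 − 0.7) / (10.8 + 101×1.5) = 0.0302 mA.
I_C = β·I_B = 100×0.0302 = 3.02 mA, and I_E = (β+1)I_B = 3.05 mA.
V_CE = V_CC − I_C·R_C − I_E·R_E = 14 − 3.02×0.82 − 3.05×1.5 = 6.95 V.
V_CE = 6.95 V > 0.2 V confirms active-region operation.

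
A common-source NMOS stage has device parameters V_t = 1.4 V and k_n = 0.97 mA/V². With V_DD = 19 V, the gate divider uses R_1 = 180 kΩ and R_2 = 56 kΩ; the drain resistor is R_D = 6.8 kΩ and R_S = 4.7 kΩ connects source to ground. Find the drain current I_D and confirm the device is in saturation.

I_D ≈ 0.46 mA

V_G = V_DD·R_2/(R_1+R_2) = 19×56/236 = 4.51 V.
Assume saturation: I_D = (k_n/2)(V_GS − V_t)² with V_GS = V_G − I_D·R_S = 4.51 − 4.7·I_D.
Substituting gives 10.7·I_D² − 15.2·I_D + 4.69 = 0, with roots I_D = 0.455 or 0.961 mA.
The root I_D = 0.961 mA gives V_GS = -0.00753 V ≤ V_t, so take I_D = 0.455 mA.
Then V_GS = 2.37 V and V_DS = V_DD − I_D(R_D+R_S) = 19 − 0.455×11.5 = 13.8 V.
Saturation requires V_DS ≥ V_GS − V_t = 0.969 V; 13.8 ≥ 0.969 ✓.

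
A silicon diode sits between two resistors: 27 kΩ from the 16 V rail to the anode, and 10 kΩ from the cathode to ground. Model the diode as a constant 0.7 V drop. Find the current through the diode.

I ≈ 0.41 mA

The two resistors are in series with the diode, so KVL gives 16 = I·27 + 0.7 + I·10.
I = (16 − 0.7) / (27 + 10) kΩ = 15.3 / 37 = 0.414 mA.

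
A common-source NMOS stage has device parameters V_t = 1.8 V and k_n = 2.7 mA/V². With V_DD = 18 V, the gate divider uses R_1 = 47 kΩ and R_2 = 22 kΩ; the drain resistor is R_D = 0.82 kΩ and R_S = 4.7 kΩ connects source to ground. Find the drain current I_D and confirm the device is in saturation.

I_D ≈ 0.69 mA

V_G = V_DD·R_2/(R_1+R_2) = 18×22/69 = 5.74 V.
Assume saturation: I_D = (k_n/2)(V_GS − V_t)² with V_GS = V_G − I_D·R_S = 5.74 − 4.7·I_D.
Substituting gives 29.8·I_D² − 51·I_D + 20.9 = 0, with roots I_D = 0.686 or 1.02 mA.
The root I_D = 1.02 mA gives V_GS = 0.929 V ≤ V_t, so take I_D = 0.686 mA.
Then V_GS = 2.51 V and V_DS = V_DD − I_D(R_D+R_S) = 18 − 0.686×5.52 = 14.2 V.
Saturation requires V_DS ≥ V_GS − V_t = 0.713 V; 14.2 ≥ 0.713 ✓.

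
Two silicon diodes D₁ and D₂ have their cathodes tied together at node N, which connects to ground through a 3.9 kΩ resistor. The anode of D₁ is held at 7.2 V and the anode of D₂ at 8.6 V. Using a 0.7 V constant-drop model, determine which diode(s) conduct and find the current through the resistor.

Assume both conduct. Then node N would need to be at both 7.2−0.7 = 6.5 V and 8.6−0.7 = 7.9 V, which is impossible.
Assume only D₂ conducts: V_N = 8.6 − 0.7 = 7.9 V, so I_R = 7.9/3.9 = 2.03 mA.
Check D₁: its anode-to-cathode voltage is 7.2 − 7.9 = -0.7 V < 0.7 V, so it is off. The assumption is consistent.

Only D₂ conducts; I_R ≈ 2 mA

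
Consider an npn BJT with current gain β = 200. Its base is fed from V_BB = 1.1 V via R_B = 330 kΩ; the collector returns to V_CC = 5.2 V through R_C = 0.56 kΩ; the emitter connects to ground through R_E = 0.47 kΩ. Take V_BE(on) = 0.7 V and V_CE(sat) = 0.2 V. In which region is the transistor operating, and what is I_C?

active; I_C ≈ 0.19 mA

Assume active. Base-emitter loop: I_B = (V_BB − V_BE)/(R_B + (β+1)R_E) = (1.1 − 0.7)/(330 + 201×0.47) = 0.000942 mA.
I_C = β·I_B = 200×0.000942 = 0.188 mA.
V_CE = V_CC − I_C·R_C − I_E·R_E = 5.2 − 0.188×0.56 − 0.189×0.47 = 5.01 V > V_CE(sat), so the active-region assumption holds.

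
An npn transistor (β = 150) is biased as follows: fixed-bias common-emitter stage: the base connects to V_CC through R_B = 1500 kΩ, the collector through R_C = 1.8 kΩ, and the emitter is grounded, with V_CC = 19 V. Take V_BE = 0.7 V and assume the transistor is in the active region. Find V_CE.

V_CE ≈ 16 V

Base loop: V_CC = I_B·R_B + V_BE, so I_B = (19 − 0.7)/1500 kΩ = 0.0122 mA.
In the active region I_C = β·I_B = 150 × 0.0122 = 1.83 mA.
Collector loop: V_CE = V_CC − I_C·R_C = 19 − 1.83×1.8 = 15.7 V.
Since V_CE = 15.7 V > V_CE(sat) ≈ 0.2 V, the transistor is in the active region as assumed.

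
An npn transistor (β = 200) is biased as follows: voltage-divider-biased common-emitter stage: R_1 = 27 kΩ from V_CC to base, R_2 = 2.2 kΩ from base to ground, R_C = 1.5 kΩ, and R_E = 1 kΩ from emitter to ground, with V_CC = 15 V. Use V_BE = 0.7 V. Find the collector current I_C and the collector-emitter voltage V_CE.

Thevenize the base divider: V_Th = V_CC·R_2/(R_1+R_2) = 15×2.2/29.2 = 1.13 V, R_Th = R_1‖R_2 = 2.03 kΩ.
Base-emitter loop: V_Th = I_B·R_Th + V_BE + (β+1)I_B·R_E, so I_B = (1.13 − 0.7) / (2.03 + 201×1) = 0.00212 mA.
I_C = β·I_B = 200×0.00212 = 0.424 mA, and I_E = (β+1)I_B = 0.426 mA.
V_CE = V_CC − I_C·R_C − I_E·R_E = 15 − 0.424×1.5 − 0.426×1 = 13.9 V.
V_CE = 13.9 V > 0.2 V confirms active-region operation.

I_C ≈ 0.42 mA, V_CE ≈ 14 V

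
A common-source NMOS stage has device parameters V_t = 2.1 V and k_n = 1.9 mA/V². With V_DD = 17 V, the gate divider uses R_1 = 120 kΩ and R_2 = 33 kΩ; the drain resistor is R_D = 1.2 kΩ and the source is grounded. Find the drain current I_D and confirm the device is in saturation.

V_G = V_DD·R_2/(R_1+R_2) = 17×33/153 = 3.67 V. With the source grounded, V_GS = V_G = 3.67 V.
Assume saturation: I_D = (k_n/2)(V_GS − V_t)² = (1.9/2)×(3.67 − 2.1)² = 0.95×1.57² = 2.33 mA.
V_DS = V_DD − I_D·R_D = 17 − 2.33×1.2 = 14.2 V.
Saturation requires V_DS ≥ V_GS − V_t = 1.57 V; 14.2 ≥ 1.57 ✓.

I_D ≈ 2.3 mA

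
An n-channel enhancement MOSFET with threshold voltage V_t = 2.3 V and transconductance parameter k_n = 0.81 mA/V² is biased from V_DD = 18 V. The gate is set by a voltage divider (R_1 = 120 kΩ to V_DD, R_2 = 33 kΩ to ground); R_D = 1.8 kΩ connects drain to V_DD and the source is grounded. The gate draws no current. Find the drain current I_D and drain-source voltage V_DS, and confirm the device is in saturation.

V_G = V_DD·R_2/(R_1+R_2) = 18×33/153 = 3.88 V. With the source grounded, V_GS = V_G = 3.88 V.
Assume saturation: I_D = (k_n/2)(V_GS − V_t)² = (0.81/2)×(3.88 − 2.3)² = 0.405×1.58² = 1.01 mA.
V_DS = V_DD − I_D·R_D = 18 − 1.01×1.8 = 16.2 V.
Saturation requires V_DS ≥ V_GS − V_t = 1.58 V; 16.2 ≥ 1.58 ✓.

I_D ≈ 1 mA, V_DS ≈ 16 V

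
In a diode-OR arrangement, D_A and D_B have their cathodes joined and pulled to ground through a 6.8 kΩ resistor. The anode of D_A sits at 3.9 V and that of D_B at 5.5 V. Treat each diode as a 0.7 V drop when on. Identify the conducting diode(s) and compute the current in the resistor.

Only D_B conducts; I_R ≈ 0.71 mA

Assume both conduct. Then node N would need to be at both 3.9−0.7 = 3.2 V and 5.5−0.7 = 4.8 V, which is impossible.
Assume only D_B conducts: V_N = 5.5 − 0.7 = 4.8 V, so I_R = 4.8/6.8 = 0.706 mA.
Check D_A: its anode-to-cathode voltage is 3.9 − 4.8 = -0.9 V < 0.7 V, so it is off. The assumption is consistent.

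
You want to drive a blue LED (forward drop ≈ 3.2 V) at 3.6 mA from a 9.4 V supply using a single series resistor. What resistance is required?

The resistor drops V_S − V_D = 9.4 − 3.2 = 6.2 V at 3.6 mA.
R = 6.2 V / 3.6 mA = 1.72 kΩ.

R ≈ 1.7 kΩ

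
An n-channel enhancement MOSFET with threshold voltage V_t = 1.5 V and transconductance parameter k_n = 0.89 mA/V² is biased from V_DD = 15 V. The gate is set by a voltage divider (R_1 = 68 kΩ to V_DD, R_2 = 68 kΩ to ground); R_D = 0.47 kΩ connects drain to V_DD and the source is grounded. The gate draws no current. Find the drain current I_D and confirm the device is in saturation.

V_G = V_DD·R_2/(R_1+R_2) = 15×68/136 = 7.5 V. With the source grounded, V_GS = V_G = 7.5 V.
Assume saturation: I_D = (k_n/2)(V_GS − V_t)² = (0.89/2)×(7.5 − 1.5)² = 0.445×6² = 16 mA.
V_DS = V_DD − I_D·R_D = 15 − 16×0.47 = 7.47 V.
Saturation requires V_DS ≥ V_GS − V_t = 6 V; 7.47 ≥ 6 ✓.

I_D ≈ 16 mA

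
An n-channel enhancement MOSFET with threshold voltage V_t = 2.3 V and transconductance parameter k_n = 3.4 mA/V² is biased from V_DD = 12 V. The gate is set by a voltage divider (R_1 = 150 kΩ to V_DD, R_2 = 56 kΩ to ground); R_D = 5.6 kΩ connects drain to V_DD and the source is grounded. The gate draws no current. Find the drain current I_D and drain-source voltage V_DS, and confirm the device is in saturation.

V_G = V_DD·R_2/(R_1+R_2) = 12×56/206 = 3.26 V. With the source grounded, V_GS = V_G = 3.26 V.
Assume saturation: I_D = (k_n/2)(V_GS − V_t)² = (3.4/2)×(3.26 − 2.3)² = 1.7×0.962² = 1.57 mA.
V_DS = V_DD − I_D·R_D = 12 − 1.57×5.6 = 3.19 V.
Saturation requires V_DS ≥ V_GS − V_t = 0.962 V; 3.19 ≥ 0.962 ✓.

I_D ≈ 1.6 mA, V_DS ≈ 3.2 V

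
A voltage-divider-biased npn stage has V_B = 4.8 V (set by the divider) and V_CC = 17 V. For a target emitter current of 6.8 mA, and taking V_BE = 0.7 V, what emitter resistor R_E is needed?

V_E = V_B − V_BE = 4.8 − 0.7 = 4.1 V.
R_E = V_E / I_E = 4.1 / 6.8 = 0.603 kΩ.

R_E ≈ 0.6 kΩ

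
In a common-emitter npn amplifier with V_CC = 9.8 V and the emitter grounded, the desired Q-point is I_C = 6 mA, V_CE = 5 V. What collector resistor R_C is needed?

Collector loop: V_CC = I_C·R_C + V_CE.
R_C = (V_CC − V_CE)/I_C = (9.8 − 5)/6 = 0.8 kΩ.

R_C ≈ 0.8 kΩ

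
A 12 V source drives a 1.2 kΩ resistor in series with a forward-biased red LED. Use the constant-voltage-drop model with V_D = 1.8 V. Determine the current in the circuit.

KVL around the loop: 12 = V_D + I·R = 1.8 + I × 1.2 kΩ.
So I = (12 − 1.8) / 1.2 kΩ = 10.2 / 1.2 = 8.5 mA.

I ≈ 8.5 mA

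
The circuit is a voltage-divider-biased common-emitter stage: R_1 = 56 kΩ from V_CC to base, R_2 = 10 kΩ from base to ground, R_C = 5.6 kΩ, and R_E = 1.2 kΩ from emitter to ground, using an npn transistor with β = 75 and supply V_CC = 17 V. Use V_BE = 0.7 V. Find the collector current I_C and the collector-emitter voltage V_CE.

Thevenize the base divider: V_Th = V_CC·R_2/(R_1+R_2) = 17×10/66 = 2.58 V, R_Th = R_1‖R_2 = 8.48 kΩ.
Base-emitter loop: V_Th = I_B·R_Th + V_BE + (β+1)I_B·R_E, so I_B = (2.58 − 0.7) / (8.48 + 76×1.2) = 0.0188 mA.
I_C = β·I_B = 75×0.0188 = 1.41 mA, and I_E = (β+1)I_B = 1.43 mA.
V_CE = V_CC − I_C·R_C − I_E·R_E = 17 − 1.41×5.6 − 1.43×1.2 = 7.38 V.
V_CE = 7.38 V > 0.2 V confirms active-region operation.

I_C ≈ 1.4 mA, V_CE ≈ 7.4 V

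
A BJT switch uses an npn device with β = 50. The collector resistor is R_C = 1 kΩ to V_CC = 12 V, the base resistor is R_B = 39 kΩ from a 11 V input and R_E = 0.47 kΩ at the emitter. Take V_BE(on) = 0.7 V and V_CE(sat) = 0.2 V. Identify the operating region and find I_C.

saturation; I_C ≈ 8 mA

Assume active: I_B = (11 − 0.7)/(39 + 51×0.47) = 0.164 mA, I_C = β·I_B = 8.18 mA.
Then V_CE = 12 − 8.18×1 − 8.34×0.47 = -0.0993 V < 0.2 V — the active assumption fails.
Re-solve with V_CE = 0.2 V. KCL at the emitter: V_E/R_E = (V_BB−0.7−V_E)/R_B + (V_CC−0.2−V_E)/R_C, giving V_E = 3.83 V.
I_C = (V_CC − 0.2 − V_E)/R_C = (11.8 − 3.83)/1 = 7.97 mA.
Check: I_B = (10.3 − 3.83)/39 = 0.166 mA, and β·I_B = 8.3 mA > I_C, confirming saturation.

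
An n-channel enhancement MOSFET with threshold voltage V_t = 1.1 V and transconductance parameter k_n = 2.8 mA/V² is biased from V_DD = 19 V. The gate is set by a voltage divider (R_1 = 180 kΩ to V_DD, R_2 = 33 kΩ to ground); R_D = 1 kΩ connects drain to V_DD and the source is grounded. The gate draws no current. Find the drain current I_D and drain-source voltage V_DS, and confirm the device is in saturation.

I_D ≈ 4.8 mA, V_DS ≈ 14 V

V_G = V_DD·R_2/(R_1+R_2) = 19×33/213 = 2.94 V. With the source grounded, V_GS = V_G = 2.94 V.
Assume saturation: I_D = (k_n/2)(V_GS − V_t)² = (2.8/2)×(2.94 − 1.1)² = 1.4×1.84² = 4.76 mA.
V_DS = V_DD − I_D·R_D = 19 − 4.76×1 = 14.2 V.
Saturation requires V_DS ≥ V_GS − V_t = 1.84 V; 14.2 ≥ 1.84 ✓.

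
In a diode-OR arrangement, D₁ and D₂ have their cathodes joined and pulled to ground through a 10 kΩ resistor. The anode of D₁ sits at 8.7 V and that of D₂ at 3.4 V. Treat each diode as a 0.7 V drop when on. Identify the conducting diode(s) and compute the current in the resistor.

Assume both conduct. Then node N would need to be at both 8.7−0.7 = 8 V and 3.4−0.7 = 2.7 V, which is impossible.
Assume only D₁ conducts: V_N = 8.7 − 0.7 = 8 V, so I_R = 8/10 = 0.8 mA.
Check D₂: its anode-to-cathode voltage is 3.4 − 8 = -4.6 V < 0.7 V, so it is off. The assumption is consistent.

Only D₁ conducts; I_R ≈ 0.8 mA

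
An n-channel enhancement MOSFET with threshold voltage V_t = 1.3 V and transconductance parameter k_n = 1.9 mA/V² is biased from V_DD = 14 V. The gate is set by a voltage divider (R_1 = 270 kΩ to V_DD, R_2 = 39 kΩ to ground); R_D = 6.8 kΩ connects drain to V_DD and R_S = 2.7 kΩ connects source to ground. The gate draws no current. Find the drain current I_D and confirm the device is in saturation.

I_D ≈ 0.071 mA

V_G = V_DD·R_2/(R_1+R_2) = 14×39/309 = 1.77 V.
Assume saturation: I_D = (k_n/2)(V_GS − V_t)² with V_GS = V_G − I_D·R_S = 1.77 − 2.7·I_D.
Substituting gives 6.93·I_D² − 3.4·I_D + 0.207 = 0, with roots I_D = 0.0714 or 0.419 mA.
The root I_D = 0.419 mA gives V_GS = 0.636 V ≤ V_t, so take I_D = 0.0714 mA.
Then V_GS = 1.57 V and V_DS = V_DD − I_D(R_D+R_S) = 14 − 0.0714×9.5 = 13.3 V.
Saturation requires V_DS ≥ V_GS − V_t = 0.274 V; 13.3 ≥ 0.274 ✓.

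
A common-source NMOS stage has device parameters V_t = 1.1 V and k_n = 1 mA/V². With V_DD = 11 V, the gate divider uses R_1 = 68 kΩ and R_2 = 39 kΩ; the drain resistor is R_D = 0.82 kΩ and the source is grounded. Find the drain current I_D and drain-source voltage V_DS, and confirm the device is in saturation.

I_D ≈ 4.2 mA, V_DS ≈ 7.5 V

V_G = V_DD·R_2/(R_1+R_2) = 11×39/107 = 4.01 V. With the source grounded, V_GS = V_G = 4.01 V.
Assume saturation: I_D = (k_n/2)(V_GS − V_t)² = (1/2)×(4.01 − 1.1)² = 0.5×2.91² = 4.23 mA.
V_DS = V_DD − I_D·R_D = 11 − 4.23×0.82 = 7.53 V.
Saturation requires V_DS ≥ V_GS − V_t = 2.91 V; 7.53 ≥ 2.91 ✓.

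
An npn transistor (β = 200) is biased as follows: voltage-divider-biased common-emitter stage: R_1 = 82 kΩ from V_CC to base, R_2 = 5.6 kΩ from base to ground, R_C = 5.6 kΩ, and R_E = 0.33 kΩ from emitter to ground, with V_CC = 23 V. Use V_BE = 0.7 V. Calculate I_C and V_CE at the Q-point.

I_C ≈ 2.2 mA, V_CE ≈ 10 V

Thevenize the base divider: V_Th = V_CC·R_2/(R_1+R_2) = 23×5.6/87.6 = 1.47 V, R_Th = R_1‖R_2 = 5.24 kΩ.
Base-emitter loop: V_Th = I_B·R_Th + V_BE + (β+1)I_B·R_E, so I_B = (1.47 − 0.7) / (5.24 + 201×0.33) = 0.0108 mA.
I_C = β·I_B = 200×0.0108 = 2.15 mA, and I_E = (β+1)I_B = 2.16 mA.
V_CE = V_CC − I_C·R_C − I_E·R_E = 23 − 2.15×5.6 − 2.16×0.33 = 10.2 V.
V_CE = 10.2 V > 0.2 V confirms active-region operation.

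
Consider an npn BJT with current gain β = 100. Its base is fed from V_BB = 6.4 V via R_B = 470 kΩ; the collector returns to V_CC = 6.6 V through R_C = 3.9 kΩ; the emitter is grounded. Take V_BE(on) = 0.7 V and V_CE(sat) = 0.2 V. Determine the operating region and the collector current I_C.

Assume active. Base-emitter loop: I_B = (V_BB − V_BE)/R_B = (6.4 − 0.7)/470 = 0.0121 mA.
I_C = β·I_B = 100×0.0121 = 1.21 mA.
V_CE = V_CC − I_C·R_C = 6.6 − 1.21×3.9 = 1.87 V > V_CE(sat), so the active-region assumption holds.

active; I_C ≈ 1.2 mA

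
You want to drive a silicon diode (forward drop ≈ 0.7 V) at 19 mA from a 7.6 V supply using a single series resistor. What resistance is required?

R ≈ 0.36 kΩ

The resistor drops V_S − V_D = 7.6 − 0.7 = 6.9 V at 19 mA.
R = 6.9 V / 19 mA = 0.363 kΩ.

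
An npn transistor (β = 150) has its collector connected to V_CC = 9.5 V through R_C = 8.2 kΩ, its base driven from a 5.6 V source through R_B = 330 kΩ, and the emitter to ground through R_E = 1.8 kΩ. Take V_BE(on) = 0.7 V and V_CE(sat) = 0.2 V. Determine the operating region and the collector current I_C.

saturation; I_C ≈ 0.93 mA

Assume active: I_B = (5.6 − 0.7)/(330 + 151×1.8) = 0.00814 mA, I_C = β·I_B = 1.22 mA.
Then V_CE = 9.5 − 1.22×8.2 − 1.23×1.8 = -2.73 V < 0.2 V — the active assumption fails.
Re-solve with V_CE = 0.2 V. KCL at the emitter: V_E/R_E = (V_BB−0.7−V_E)/R_B + (V_CC−0.2−V_E)/R_C, giving V_E = 1.69 V.
I_C = (V_CC − 0.2 − V_E)/R_C = (9.3 − 1.69)/8.2 = 0.928 mA.
Check: I_B = (4.9 − 1.69)/330 = 0.00973 mA, and β·I_B = 1.46 mA > I_C, confirming saturation.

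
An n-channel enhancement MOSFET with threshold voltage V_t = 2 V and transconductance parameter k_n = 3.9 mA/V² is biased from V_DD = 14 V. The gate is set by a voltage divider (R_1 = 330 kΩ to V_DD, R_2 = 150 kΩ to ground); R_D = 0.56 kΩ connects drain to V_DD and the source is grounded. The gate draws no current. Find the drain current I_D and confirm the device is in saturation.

I_D ≈ 11 mA

V_G = V_DD·R_2/(R_1+R_2) = 14×150/480 = 4.38 V. With the source grounded, V_GS = V_G = 4.38 V.
Assume saturation: I_D = (k_n/2)(V_GS − V_t)² = (3.9/2)×(4.38 − 2)² = 1.95×2.38² = 11 mA.
V_DS = V_DD − I_D·R_D = 14 − 11×0.56 = 7.84 V.
Saturation requires V_DS ≥ V_GS − V_t = 2.38 V; 7.84 ≥ 2.38 ✓.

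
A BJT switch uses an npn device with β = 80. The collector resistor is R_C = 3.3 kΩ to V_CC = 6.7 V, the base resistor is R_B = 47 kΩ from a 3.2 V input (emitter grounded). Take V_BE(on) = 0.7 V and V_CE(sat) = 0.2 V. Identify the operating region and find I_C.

saturation; I_C ≈ 2 mA

Assume active: I_B = (3.2 − 0.7)/47 = 0.0532 mA, giving I_C = β·I_B = 4.26 mA.
But then V_CE = 6.7 − 4.26×3.3 = -7.34 V < V_CE(sat) = 0.2 V — impossible in the active region.
So the transistor is saturated. With V_CE = 0.2 V, I_C = (V_CC − 0.2)/R_C = 6.5/3.3 = 1.97 mA.
Check: β·I_B = 4.26 mA > I_C = 1.97 mA, confirming saturation.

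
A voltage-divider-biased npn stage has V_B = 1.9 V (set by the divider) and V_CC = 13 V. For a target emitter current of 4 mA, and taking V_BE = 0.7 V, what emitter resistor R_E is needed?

R_E ≈ 0.3 kΩ

V_E = V_B − V_BE = 1.9 − 0.7 = 1.2 V.
R_E = V_E / I_E = 1.2 / 4 = 0.3 kΩ.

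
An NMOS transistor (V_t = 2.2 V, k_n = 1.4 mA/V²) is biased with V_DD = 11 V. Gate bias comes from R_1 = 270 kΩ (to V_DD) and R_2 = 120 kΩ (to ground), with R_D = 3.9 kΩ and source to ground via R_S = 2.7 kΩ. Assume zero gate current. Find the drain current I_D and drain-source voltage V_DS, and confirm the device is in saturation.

I_D ≈ 0.23 mA, V_DS ≈ 9.5 V

V_G = V_DD·R_2/(R_1+R_2) = 11×120/390 = 3.38 V.
Assume saturation: I_D = (k_n/2)(V_GS − V_t)² with V_GS = V_G − I_D·R_S = 3.38 − 2.7·I_D.
Substituting gives 5.1·I_D² − 5.48·I_D + 0.982 = 0, with roots I_D = 0.228 or 0.846 mA.
The root I_D = 0.846 mA gives V_GS = 1.1 V ≤ V_t, so take I_D = 0.228 mA.
Then V_GS = 2.77 V and V_DS = V_DD − I_D(R_D+R_S) = 11 − 0.228×6.6 = 9.5 V.
Saturation requires V_DS ≥ V_GS − V_t = 0.57 V; 9.5 ≥ 0.57 ✓.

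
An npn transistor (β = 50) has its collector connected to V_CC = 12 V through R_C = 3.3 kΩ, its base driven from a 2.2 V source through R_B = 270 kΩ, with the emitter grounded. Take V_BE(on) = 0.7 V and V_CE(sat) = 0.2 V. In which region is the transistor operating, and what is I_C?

Assume active. Base-emitter loop: I_B = (V_BB − V_BE)/R_B = (2.2 − 0.7)/270 = 0.00556 mA.
I_C = β·I_B = 50×0.00556 = 0.278 mA.
V_CE = V_CC − I_C·R_C = 12 − 0.278×3.3 = 11.1 V > V_CE(sat), so the active-region assumption holds.

active; I_C ≈ 0.28 mA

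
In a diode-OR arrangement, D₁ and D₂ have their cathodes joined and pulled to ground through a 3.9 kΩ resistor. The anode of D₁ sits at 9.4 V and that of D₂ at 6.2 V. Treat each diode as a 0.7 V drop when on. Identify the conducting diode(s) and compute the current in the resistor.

Only D₁ conducts; I_R ≈ 2.2 mA

Assume both conduct. Then node N would need to be at both 9.4−0.7 = 8.7 V and 6.2−0.7 = 5.5 V, which is impossible.
Assume only D₁ conducts: V_N = 9.4 − 0.7 = 8.7 V, so I_R = 8.7/3.9 = 2.23 mA.
Check D₂: its anode-to-cathode voltage is 6.2 − 8.7 = -2.5 V < 0.7 V, so it is off. The assumption is consistent.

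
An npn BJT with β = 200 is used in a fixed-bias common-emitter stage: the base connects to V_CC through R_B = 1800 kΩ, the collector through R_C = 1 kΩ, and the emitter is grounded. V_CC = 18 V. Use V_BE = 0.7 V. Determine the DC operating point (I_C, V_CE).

Base loop: V_CC = I_B·R_B + V_BE, so I_B = (18 − 0.7)/1800 kΩ = 0.00961 mA.
In the active region I_C = β·I_B = 200 × 0.00961 = 1.92 mA.
Collector loop: V_CE = V_CC − I_C·R_C = 18 − 1.92×1 = 16.1 V.
Since V_CE = 16.1 V > V_CE(sat) ≈ 0.2 V, the transistor is in the active region as assumed.

I_C ≈ 1.9 mA, V_CE ≈ 16 V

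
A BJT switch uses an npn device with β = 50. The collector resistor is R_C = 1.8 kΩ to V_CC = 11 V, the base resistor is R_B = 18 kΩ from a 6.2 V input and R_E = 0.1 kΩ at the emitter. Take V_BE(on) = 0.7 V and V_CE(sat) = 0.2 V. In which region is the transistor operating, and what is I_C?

Assume active: I_B = (6.2 − 0.7)/(18 + 51×0.1) = 0.238 mA, I_C = β·I_B = 11.9 mA.
Then V_CE = 11 − 11.9×1.8 − 12.1×0.1 = -11.6 V < 0.2 V — the active assumption fails.
Re-solve with V_CE = 0.2 V. KCL at the emitter: V_E/R_E = (V_BB−0.7−V_E)/R_B + (V_CC−0.2−V_E)/R_C, giving V_E = 0.594 V.
I_C = (V_CC − 0.2 − V_E)/R_C = (10.8 − 0.594)/1.8 = 5.67 mA.
Check: I_B = (5.5 − 0.594)/18 = 0.273 mA, and β·I_B = 13.6 mA > I_C, confirming saturation.

saturation; I_C ≈ 5.7 mA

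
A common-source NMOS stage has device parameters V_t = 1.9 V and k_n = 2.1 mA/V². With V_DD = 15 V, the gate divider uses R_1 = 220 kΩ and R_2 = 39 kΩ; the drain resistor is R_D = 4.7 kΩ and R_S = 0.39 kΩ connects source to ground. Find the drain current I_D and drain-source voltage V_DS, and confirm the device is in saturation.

I_D ≈ 0.11 mA, V_DS ≈ 14 V

V_G = V_DD·R_2/(R_1+R_2) = 15×39/259 = 2.26 V.
Assume saturation: I_D = (k_n/2)(V_GS − V_t)² with V_GS = V_G − I_D·R_S = 2.26 − 0.39·I_D.
Substituting gives 0.16·I_D² − 1.29·I_D + 0.135 = 0, with roots I_D = 0.106 or 8 mA.
The root I_D = 8 mA gives V_GS = -0.859 V ≤ V_t, so take I_D = 0.106 mA.
Then V_GS = 2.22 V and V_DS = V_DD − I_D(R_D+R_S) = 15 − 0.106×5.09 = 14.5 V.
Saturation requires V_DS ≥ V_GS − V_t = 0.317 V; 14.5 ≥ 0.317 ✓.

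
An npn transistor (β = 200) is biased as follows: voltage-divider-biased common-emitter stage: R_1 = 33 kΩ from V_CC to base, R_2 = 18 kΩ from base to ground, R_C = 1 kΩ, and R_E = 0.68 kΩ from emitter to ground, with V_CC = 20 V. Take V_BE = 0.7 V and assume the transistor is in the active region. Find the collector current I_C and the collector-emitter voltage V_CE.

Thevenize the base divider: V_Th = V_CC·R_2/(R_1+R_2) = 20×18/51 = 7.06 V, R_Th = R_1‖R_2 = 11.6 kΩ.
Base-emitter loop: V_Th = I_B·R_Th + V_BE + (β+1)I_B·R_E, so I_B = (7.06 − 0.7) / (11.6 + 201×0.68) = 0.0429 mA.
I_C = β·I_B = 200×0.0429 = 8.57 mA, and I_E = (β+1)I_B = 8.62 mA.
V_CE = V_CC − I_C·R_C − I_E·R_E = 20 − 8.57×1 − 8.62×0.68 = 5.57 V.
V_CE = 5.57 V > 0.2 V confirms active-region operation.

I_C ≈ 8.6 mA, V_CE ≈ 5.6 V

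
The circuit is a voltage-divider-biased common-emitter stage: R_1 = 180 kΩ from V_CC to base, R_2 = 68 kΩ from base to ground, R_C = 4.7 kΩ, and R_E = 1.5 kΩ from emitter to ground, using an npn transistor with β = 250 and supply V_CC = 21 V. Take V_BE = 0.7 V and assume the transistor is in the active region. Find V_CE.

V_CE ≈ 2.6 V

Thevenize the base divider: V_Th = V_CC·R_2/(R_1+R_2) = 21×68/248 = 5.76 V, R_Th = R_1‖R_2 = 49.4 kΩ.
Base-emitter loop: V_Th = I_B·R_Th + V_BE + (β+1)I_B·R_E, so I_B = (5.76 − 0.7) / (49.4 + 251×1.5) = 0.0119 mA.
I_C = β·I_B = 250×0.0119 = 2.97 mA, and I_E = (β+1)I_B = 2.98 mA.
V_CE = V_CC − I_C·R_C − I_E·R_E = 21 − 2.97×4.7 − 2.98×1.5 = 2.57 V.
V_CE = 2.57 V > 0.2 V confirms active-region operation.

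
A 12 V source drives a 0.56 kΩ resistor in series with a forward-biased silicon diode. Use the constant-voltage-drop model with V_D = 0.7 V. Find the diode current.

I ≈ 20 mA

KVL around the loop: 12 = V_D + I·R = 0.7 + I × 0.56 kΩ.
So I = (12 − 0.7) / 0.56 kΩ = 11.3 / 0.56 = 20.2 mA.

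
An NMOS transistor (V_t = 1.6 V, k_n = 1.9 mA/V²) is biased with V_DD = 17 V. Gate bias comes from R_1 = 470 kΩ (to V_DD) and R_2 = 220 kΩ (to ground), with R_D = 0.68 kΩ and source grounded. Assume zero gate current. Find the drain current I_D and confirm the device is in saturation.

V_G = V_DD·R_2/(R_1+R_2) = 17×220/690 = 5.42 V. With the source grounded, V_GS = V_G = 5.42 V.
Assume saturation: I_D = (k_n/2)(V_GS − V_t)² = (1.9/2)×(5.42 − 1.6)² = 0.95×3.82² = 13.9 mA.
V_DS = V_DD − I_D·R_D = 17 − 13.9×0.68 = 7.57 V.
Saturation requires V_DS ≥ V_GS − V_t = 3.82 V; 7.57 ≥ 3.82 ✓.

I_D ≈ 14 mA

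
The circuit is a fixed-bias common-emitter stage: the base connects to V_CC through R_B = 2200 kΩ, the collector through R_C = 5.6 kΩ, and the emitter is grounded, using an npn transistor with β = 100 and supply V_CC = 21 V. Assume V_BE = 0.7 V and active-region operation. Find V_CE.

V_CE ≈ 16 V

Base loop: V_CC = I_B·R_B + V_BE, so I_B = (21 − 0.7)/2200 kΩ = 0.00923 mA.
In the active region I_C = β·I_B = 100 × 0.00923 = 0.923 mA.
Collector loop: V_CE = V_CC − I_C·R_C = 21 − 0.923×5.6 = 15.8 V.
Since V_CE = 15.8 V > V_CE(sat) ≈ 0.2 V, the transistor is in the active region as assumed.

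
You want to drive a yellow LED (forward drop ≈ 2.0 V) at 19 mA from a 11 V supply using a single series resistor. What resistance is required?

R ≈ 0.47 kΩ

The resistor drops V_S − V_D = 11 − 2.0 = 9 V at 19 mA.
R = 9 V / 19 mA = 0.474 kΩ.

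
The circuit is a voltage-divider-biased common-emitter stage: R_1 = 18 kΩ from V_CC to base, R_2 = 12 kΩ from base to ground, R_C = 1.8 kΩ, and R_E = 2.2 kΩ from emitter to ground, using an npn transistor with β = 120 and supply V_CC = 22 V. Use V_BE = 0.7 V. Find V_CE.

Thevenize the base divider: V_Th = V_CC·R_2/(R_1+R_2) = 22×12/30 = 8.8 V, R_Th = R_1‖R_2 = 7.2 kΩ.
Base-emitter loop: V_Th = I_B·R_Th + V_BE + (β+1)I_B·R_E, so I_B = (8.8 − 0.7) / (7.2 + 121×2.2) = 0.0296 mA.
I_C = β·I_B = 120×0.0296 = 3.56 mA, and I_E = (β+1)I_B = 3.58 mA.
V_CE = V_CC − I_C·R_C − I_E·R_E = 22 − 3.56×1.8 − 3.58×2.2 = 7.71 V.
V_CE = 7.71 V > 0.2 V confirms active-region operation.

V_CE ≈ 7.7 V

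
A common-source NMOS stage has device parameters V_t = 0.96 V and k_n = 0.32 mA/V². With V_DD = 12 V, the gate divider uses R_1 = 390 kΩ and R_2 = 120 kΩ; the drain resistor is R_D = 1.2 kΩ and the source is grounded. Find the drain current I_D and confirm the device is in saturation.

V_G = V_DD·R_2/(R_1+R_2) = 12×120/510 = 2.82 V. With the source grounded, V_GS = V_G = 2.82 V.
Assume saturation: I_D = (k_n/2)(V_GS − V_t)² = (0.32/2)×(2.82 − 0.96)² = 0.16×1.86² = 0.556 mA.
V_DS = V_DD − I_D·R_D = 12 − 0.556×1.2 = 11.3 V.
Saturation requires V_DS ≥ V_GS − V_t = 1.86 V; 11.3 ≥ 1.86 ✓.

I_D ≈ 0.56 mA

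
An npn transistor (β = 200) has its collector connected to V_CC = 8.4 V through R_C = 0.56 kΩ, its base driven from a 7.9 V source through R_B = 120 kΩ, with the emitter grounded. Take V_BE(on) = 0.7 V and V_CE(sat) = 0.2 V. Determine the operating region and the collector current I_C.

Assume active. Base-emitter loop: I_B = (V_BB − V_BE)/R_B = (7.9 − 0.7)/120 = 0.06 mA.
I_C = β·I_B = 200×0.06 = 12 mA.
V_CE = V_CC − I_C·R_C = 8.4 − 12×0.56 = 1.68 V > V_CE(sat), so the active-region assumption holds.

active; I_C ≈ 12 mA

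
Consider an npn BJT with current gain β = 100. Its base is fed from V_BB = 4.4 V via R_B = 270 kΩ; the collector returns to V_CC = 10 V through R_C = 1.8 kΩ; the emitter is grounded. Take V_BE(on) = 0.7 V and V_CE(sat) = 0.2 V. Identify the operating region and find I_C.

Assume active. Base-emitter loop: I_B = (V_BB − V_BE)/R_B = (4.4 − 0.7)/270 = 0.0137 mA.
I_C = β·I_B = 100×0.0137 = 1.37 mA.
V_CE = V_CC − I_C·R_C = 10 − 1.37×1.8 = 7.53 V > V_CE(sat), so the active-region assumption holds.

active; I_C ≈ 1.4 mA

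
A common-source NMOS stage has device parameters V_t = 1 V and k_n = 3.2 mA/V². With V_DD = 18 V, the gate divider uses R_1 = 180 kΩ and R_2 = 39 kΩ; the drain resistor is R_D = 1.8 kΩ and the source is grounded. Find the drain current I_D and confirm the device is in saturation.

I_D ≈ 7.8 mA

V_G = V_DD·R_2/(R_1+R_2) = 18×39/219 = 3.21 V. With the source grounded, V_GS = V_G = 3.21 V.
Assume saturation: I_D = (k_n/2)(V_GS − V_t)² = (3.2/2)×(3.21 − 1)² = 1.6×2.21² = 7.78 mA.
V_DS = V_DD − I_D·R_D = 18 − 7.78×1.8 = 3.99 V.
Saturation requires V_DS ≥ V_GS − V_t = 2.21 V; 3.99 ≥ 2.21 ✓.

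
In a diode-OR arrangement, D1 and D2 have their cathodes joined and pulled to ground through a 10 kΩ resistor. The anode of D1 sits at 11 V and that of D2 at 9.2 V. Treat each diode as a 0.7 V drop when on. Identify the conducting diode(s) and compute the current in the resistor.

Only D1 conducts; I_R ≈ 1 mA

Assume both conduct. Then node N would need to be at both 11−0.7 = 10.3 V and 9.2−0.7 = 8.5 V, which is impossible.
Assume only D1 conducts: V_N = 11 − 0.7 = 10.3 V, so I_R = 10.3/10 = 1.03 mA.
Check D2: its anode-to-cathode voltage is 9.2 − 10.3 = -1.1 V < 0.7 V, so it is off. The assumption is consistent.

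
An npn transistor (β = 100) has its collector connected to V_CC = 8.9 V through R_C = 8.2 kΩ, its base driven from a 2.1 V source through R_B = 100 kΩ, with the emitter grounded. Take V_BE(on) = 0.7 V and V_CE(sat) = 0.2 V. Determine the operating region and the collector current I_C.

saturation; I_C ≈ 1.1 mA

Assume active: I_B = (2.1 − 0.7)/100 = 0.014 mA, giving I_C = β·I_B = 1.4 mA.
But then V_CE = 8.9 − 1.4×8.2 = -2.58 V < V_CE(sat) = 0.2 V — impossible in the active region.
So the transistor is saturated. With V_CE = 0.2 V, I_C = (V_CC − 0.2)/R_C = 8.7/8.2 = 1.06 mA.
Check: β·I_B = 1.4 mA > I_C = 1.06 mA, confirming saturation.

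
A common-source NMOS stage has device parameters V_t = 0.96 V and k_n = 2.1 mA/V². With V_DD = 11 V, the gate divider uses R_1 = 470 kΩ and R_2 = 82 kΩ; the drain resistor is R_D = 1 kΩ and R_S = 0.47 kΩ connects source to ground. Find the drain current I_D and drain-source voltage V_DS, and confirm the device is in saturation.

I_D ≈ 0.3 mA, V_DS ≈ 11 V

V_G = V_DD·R_2/(R_1+R_2) = 11×82/552 = 1.63 V.
Assume saturation: I_D = (k_n/2)(V_GS − V_t)² with V_GS = V_G − I_D·R_S = 1.63 − 0.47·I_D.
Substituting gives 0.232·I_D² − 1.67·I_D + 0.477 = 0, with roots I_D = 0.299 or 6.88 mA.
The root I_D = 6.88 mA gives V_GS = -1.6 V ≤ V_t, so take I_D = 0.299 mA.
Then V_GS = 1.49 V and V_DS = V_DD − I_D(R_D+R_S) = 11 − 0.299×1.47 = 10.6 V.
Saturation requires V_DS ≥ V_GS − V_t = 0.534 V; 10.6 ≥ 0.534 ✓.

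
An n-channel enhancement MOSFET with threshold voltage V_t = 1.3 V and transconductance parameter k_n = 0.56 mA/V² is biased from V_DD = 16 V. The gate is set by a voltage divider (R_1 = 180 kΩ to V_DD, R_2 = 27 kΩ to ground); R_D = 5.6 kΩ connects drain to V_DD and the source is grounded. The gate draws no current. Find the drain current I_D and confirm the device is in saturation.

V_G = V_DD·R_2/(R_1+R_2) = 16×27/207 = 2.09 V. With the source grounded, V_GS = V_G = 2.09 V.
Assume saturation: I_D = (k_n/2)(V_GS − V_t)² = (0.56/2)×(2.09 − 1.3)² = 0.28×0.787² = 0.173 mA.
V_DS = V_DD − I_D·R_D = 16 − 0.173×5.6 = 15 V.
Saturation requires V_DS ≥ V_GS − V_t = 0.787 V; 15 ≥ 0.787 ✓.

I_D ≈ 0.17 mA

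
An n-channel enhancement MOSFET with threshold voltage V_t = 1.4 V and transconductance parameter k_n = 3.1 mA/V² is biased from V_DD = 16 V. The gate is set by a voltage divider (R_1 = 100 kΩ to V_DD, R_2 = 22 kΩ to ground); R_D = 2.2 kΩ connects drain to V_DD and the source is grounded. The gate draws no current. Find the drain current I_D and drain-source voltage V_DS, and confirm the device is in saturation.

I_D ≈ 3.4 mA, V_DS ≈ 8.5 V

V_G = V_DD·R_2/(R_1+R_2) = 16×22/122 = 2.89 V. With the source grounded, V_GS = V_G = 2.89 V.
Assume saturation: I_D = (k_n/2)(V_GS − V_t)² = (3.1/2)×(2.89 − 1.4)² = 1.55×1.49² = 3.42 mA.
V_DS = V_DD − I_D·R_D = 16 − 3.42×2.2 = 8.48 V.
Saturation requires V_DS ≥ V_GS − V_t = 1.49 V; 8.48 ≥ 1.49 ✓.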